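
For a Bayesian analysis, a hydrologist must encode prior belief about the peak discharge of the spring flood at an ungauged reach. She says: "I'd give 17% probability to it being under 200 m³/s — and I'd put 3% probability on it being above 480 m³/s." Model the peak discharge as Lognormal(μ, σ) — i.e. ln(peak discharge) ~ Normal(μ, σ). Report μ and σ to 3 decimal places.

If T ~ Lognormal(μ,σ) then ln T ~ Normal(μ,σ), so the p-quantile of ln T is μ + z_p·σ.
ln(200) = 5.298 and ln(480) = 6.174; z_{0.17} = -0.9542, z_{0.97} = 1.881.
σ = (6.174 − 5.298)/(1.881 − (-0.9542)) = 0.309.
μ = 5.298 − (-0.9542)·0.309 = 5.593.

μ ≈ 5.593, σ ≈ 0.309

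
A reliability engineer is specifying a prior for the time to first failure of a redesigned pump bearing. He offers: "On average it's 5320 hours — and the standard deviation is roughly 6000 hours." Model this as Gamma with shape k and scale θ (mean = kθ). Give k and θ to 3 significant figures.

k ≈ 0.786, θ ≈ 6770

For Gamma(k, scale θ): mean = kθ, variance = kθ², so CV = 1/√k.
CV = SD/mean = 6000/5320 = 1.128, hence k = 1/CV² = 0.786.
Then θ = mean/k = 5320/0.786 = 6770.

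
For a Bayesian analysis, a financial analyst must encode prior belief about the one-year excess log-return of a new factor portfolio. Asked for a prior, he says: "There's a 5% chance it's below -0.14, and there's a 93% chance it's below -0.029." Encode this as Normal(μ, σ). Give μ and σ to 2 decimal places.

The p-quantile of Normal(μ,σ) is μ + z_p·σ, with z_{0.05} = -1.645 and z_{0.93} = 1.476.
Eliminate σ: μ = (z₂·x₁ − z₁·x₂)/(z₂ − z₁) = (1.476·-0.14 − (-1.645)·-0.029)/3.121 = -0.08.
Then σ = (x₂ − x₁)/(z₂ − z₁) = (-0.029 − -0.14)/3.121 = 0.04.

μ = -0.08, σ = 0.04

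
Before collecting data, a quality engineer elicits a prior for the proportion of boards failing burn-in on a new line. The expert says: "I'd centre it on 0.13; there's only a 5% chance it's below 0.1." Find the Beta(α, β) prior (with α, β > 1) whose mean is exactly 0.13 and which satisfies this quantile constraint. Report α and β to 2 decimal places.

With mean 0.13 fixed, write α = 0.13s, β = 0.87s where s = α+β.
Need P(θ < 0.1) = 0.05 under Beta(0.13s, 0.87s). Normal approximation: (q−m)/√(m(1−m)/s) ≈ z_{0.05} = -1.64, so s ≈ 0.13·0.87·(-1.64)²/(0.1−0.13)² = 340.0.
At s = 340.0: P(θ<0.1) ≈ 0.042. Adjusting to match 0.05 gives s ≈ 309.09.
So α = 0.13·309.09 ≈ 40.18, β = 0.87·309.09 ≈ 268.91.

α ≈ 40.18, β ≈ 268.91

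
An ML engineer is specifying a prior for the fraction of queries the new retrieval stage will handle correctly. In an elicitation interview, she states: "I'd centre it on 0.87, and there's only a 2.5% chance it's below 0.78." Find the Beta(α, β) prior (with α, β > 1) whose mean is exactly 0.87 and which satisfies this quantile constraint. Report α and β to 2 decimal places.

α ≈ 57.81, β ≈ 8.64

With mean 0.87 fixed, write α = 0.87s, β = 0.13s where s = α+β.
Need P(θ < 0.78) = 0.025 under Beta(0.87s, 0.13s). Normal approximation: (q−m)/√(m(1−m)/s) ≈ z_{0.025} = -1.96, so s ≈ 0.87·0.13·(-1.96)²/(0.78−0.87)² = 53.6.
At s = 53.6: P(θ<0.78) ≈ 0.038. Adjusting to match 0.025 gives s ≈ 66.45.
So α = 0.87·66.45 ≈ 57.81, β = 0.13·66.45 ≈ 8.64.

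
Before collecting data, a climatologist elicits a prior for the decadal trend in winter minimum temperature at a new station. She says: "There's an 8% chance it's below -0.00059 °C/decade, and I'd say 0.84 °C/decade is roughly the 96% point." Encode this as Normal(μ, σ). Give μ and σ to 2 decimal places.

μ = 0.37, σ = 0.27

For Normal(μ,σ), the p-quantile is μ + z_p·σ. Here z_{0.08} = -1.405, z_{0.96} = 1.751.
So -0.00059 = μ − 1.405σ and 0.84 = μ + 1.751σ.
Subtracting: σ = (0.84 − -0.00059)/(1.751 − (-1.405)) = 0.27.
Then μ = -0.00059 − (-1.405)·0.27 = 0.37.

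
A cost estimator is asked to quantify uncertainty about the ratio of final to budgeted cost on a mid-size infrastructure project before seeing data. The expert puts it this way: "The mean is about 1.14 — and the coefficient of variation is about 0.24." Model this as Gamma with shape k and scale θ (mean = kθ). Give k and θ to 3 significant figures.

For Gamma(k, scale θ): mean = kθ, variance = kθ², so CV = 1/√k.
CV = 0.24, hence k = 1/CV² = 17.4.
Then θ = mean/k = 1.14/17.4 = 0.0657.

k ≈ 17.4, θ ≈ 0.0657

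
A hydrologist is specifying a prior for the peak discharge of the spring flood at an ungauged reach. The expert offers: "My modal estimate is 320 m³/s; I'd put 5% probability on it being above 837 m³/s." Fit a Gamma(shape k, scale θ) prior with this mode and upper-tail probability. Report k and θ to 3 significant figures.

Gamma(k,θ) with k>1 has mode (k−1)θ, so θ = 320/(k−1).
Need P(X < 837) = 0.95 with θ tied to k this way. Start at k = 2, θ = 320: P(X<837) ≈ 0.736.
Too low — raise k to concentrate. Iterating converges to k ≈ 3.92.
Then θ = 320/(3.92−1) ≈ 110.

k ≈ 3.92, θ ≈ 110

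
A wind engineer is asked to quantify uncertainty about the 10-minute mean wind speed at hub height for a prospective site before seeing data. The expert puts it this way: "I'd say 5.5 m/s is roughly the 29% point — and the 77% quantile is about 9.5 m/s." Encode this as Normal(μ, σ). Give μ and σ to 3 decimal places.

For Normal(μ,σ), the p-quantile is μ + z_p·σ. Here z_{0.29} = -0.5534, z_{0.77} = 0.7388.
So 5.5 = μ − 0.5534σ and 9.5 = μ + 0.7388σ.
Subtracting: σ = (9.5 − 5.5)/(0.7388 − (-0.5534)) = 3.095.
Then μ = 5.5 − (-0.5534)·3.095 = 7.213.

μ = 7.213, σ = 3.095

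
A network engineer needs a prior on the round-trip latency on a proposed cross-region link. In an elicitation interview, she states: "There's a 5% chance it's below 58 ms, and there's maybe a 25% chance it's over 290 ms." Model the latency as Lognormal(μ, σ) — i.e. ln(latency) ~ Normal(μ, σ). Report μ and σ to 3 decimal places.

μ ≈ 5.202, σ ≈ 0.694

If T ~ Lognormal(μ,σ) then ln T ~ Normal(μ,σ), so the p-quantile of ln T is μ + z_p·σ.
ln(58) = 4.06 and ln(290) = 5.67; z_{0.05} = -1.645, z_{0.75} = 0.6745.
σ = (5.67 − 4.06)/(0.6745 − (-1.645)) = 0.694.
μ = 4.06 − (-1.645)·0.694 = 5.202.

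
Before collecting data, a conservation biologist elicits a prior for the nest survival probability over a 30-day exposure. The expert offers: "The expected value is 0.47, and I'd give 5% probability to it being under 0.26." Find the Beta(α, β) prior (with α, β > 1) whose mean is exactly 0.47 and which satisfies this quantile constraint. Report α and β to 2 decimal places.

α ≈ 6.58, β ≈ 7.42

With mean 0.47 fixed, write α = 0.47s, β = 0.53s where s = α+β.
Need P(θ < 0.26) = 0.05 under Beta(0.47s, 0.53s). Normal approximation: (q−m)/√(m(1−m)/s) ≈ z_{0.05} = -1.64, so s ≈ 0.47·0.53·(-1.64)²/(0.26−0.47)² = 15.3.
At s = 15.3: P(θ<0.26) ≈ 0.043. Adjusting to match 0.05 gives s ≈ 14.00.
So α = 0.47·14.00 ≈ 6.58, β = 0.53·14.00 ≈ 7.42.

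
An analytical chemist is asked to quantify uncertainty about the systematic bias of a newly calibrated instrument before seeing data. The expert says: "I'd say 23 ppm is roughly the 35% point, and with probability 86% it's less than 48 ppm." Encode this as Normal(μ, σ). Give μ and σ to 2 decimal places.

μ = 29.57, σ = 17.06

For Normal(μ,σ), the p-quantile is μ + z_p·σ. Here z_{0.35} = -0.3853, z_{0.86} = 1.08.
So 23 = μ − 0.3853σ and 48 = μ + 1.08σ.
Subtracting: σ = (48 − 23)/(1.08 − (-0.3853)) = 17.06.
Then μ = 23 − (-0.3853)·17.06 = 29.57.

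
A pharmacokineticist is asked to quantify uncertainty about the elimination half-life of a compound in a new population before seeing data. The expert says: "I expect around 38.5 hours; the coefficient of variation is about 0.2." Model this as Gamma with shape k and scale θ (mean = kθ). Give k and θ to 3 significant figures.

For Gamma(k, scale θ): mean = kθ, variance = kθ², so CV = 1/√k.
CV = 0.2, hence k = 1/CV² = 25.
Then θ = mean/k = 38.5/25 = 1.54.

k ≈ 25, θ ≈ 1.54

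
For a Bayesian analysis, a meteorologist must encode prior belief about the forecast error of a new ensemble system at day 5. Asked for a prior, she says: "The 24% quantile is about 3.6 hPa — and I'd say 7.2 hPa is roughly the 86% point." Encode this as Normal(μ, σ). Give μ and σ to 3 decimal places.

The p-quantile of Normal(μ,σ) is μ + z_p·σ, with z_{0.24} = -0.7063 and z_{0.86} = 1.08.
Eliminate σ: μ = (z₂·x₁ − z₁·x₂)/(z₂ − z₁) = (1.08·3.6 − (-0.7063)·7.2)/1.787 = 5.023.
Then σ = (x₂ − x₁)/(z₂ − z₁) = (7.2 − 3.6)/1.787 = 2.015.

μ = 5.023, σ = 2.015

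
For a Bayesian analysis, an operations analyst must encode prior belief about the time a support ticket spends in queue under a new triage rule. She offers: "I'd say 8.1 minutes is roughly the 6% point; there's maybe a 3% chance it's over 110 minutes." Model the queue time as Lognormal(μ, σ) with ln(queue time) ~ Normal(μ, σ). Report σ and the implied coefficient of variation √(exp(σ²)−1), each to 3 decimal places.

If T ~ Lognormal(μ,σ) then ln T ~ Normal(μ,σ), so the p-quantile of ln T is μ + z_p·σ.
ln(8.1) = 2.092 and ln(110) = 4.7; z_{0.06} = -1.555, z_{0.97} = 1.881.
σ = (4.7 − 2.092)/(1.881 − (-1.555)) = 0.759.
μ = 2.092 − (-1.555)·0.759 = 3.272.
CV = √(exp(σ²)−1) = √(exp(0.5765)−1) = 0.883.

σ ≈ 0.759, CV ≈ 0.883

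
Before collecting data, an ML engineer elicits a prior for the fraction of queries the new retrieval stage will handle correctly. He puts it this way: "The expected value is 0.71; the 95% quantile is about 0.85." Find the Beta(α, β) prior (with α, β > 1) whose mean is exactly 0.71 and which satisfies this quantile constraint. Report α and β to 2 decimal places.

With mean 0.71 fixed, write α = 0.71s, β = 0.29s where s = α+β.
Need P(θ < 0.85) = 0.95 under Beta(0.71s, 0.29s). Normal approximation: (q−m)/√(m(1−m)/s) ≈ z_{0.95} = 1.64, so s ≈ 0.71·0.29·(1.64)²/(0.85−0.71)² = 28.4.
At s = 28.4: P(θ<0.85) ≈ 0.966. Adjusting to match 0.95 gives s ≈ 23.55.
So α = 0.71·23.55 ≈ 16.72, β = 0.29·23.55 ≈ 6.83.

α ≈ 16.72, β ≈ 6.83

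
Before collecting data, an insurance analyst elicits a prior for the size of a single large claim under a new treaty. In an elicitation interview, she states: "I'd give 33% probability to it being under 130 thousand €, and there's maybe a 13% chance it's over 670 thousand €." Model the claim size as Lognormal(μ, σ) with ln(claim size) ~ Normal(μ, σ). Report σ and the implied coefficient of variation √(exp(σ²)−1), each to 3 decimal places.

σ ≈ 1.047, CV ≈ 1.411

If T ~ Lognormal(μ,σ) then ln T ~ Normal(μ,σ), so the p-quantile of ln T is μ + z_p·σ.
ln(130) = 4.868 and ln(670) = 6.507; z_{0.33} = -0.4399, z_{0.87} = 1.126.
σ = (6.507 − 4.868)/(1.126 − (-0.4399)) = 1.047.
μ = 4.868 − (-0.4399)·1.047 = 5.328.
CV = √(exp(σ²)−1) = √(exp(1.0960)−1) = 1.411.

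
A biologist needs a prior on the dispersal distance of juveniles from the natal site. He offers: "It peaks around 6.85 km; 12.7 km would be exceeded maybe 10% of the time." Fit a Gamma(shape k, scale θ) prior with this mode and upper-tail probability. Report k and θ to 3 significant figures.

k ≈ 6.01, θ ≈ 1.37

Gamma(k,θ) with k>1 has mode (k−1)θ, so θ = 6.85/(k−1).
Need P(X < 12.7) = 0.9 with θ tied to k this way. Start at k = 2, θ = 6.85: P(X<12.7) ≈ 0.553.
Too low — raise k to concentrate. Iterating converges to k ≈ 6.01.
Then θ = 6.85/(6.01−1) ≈ 1.37.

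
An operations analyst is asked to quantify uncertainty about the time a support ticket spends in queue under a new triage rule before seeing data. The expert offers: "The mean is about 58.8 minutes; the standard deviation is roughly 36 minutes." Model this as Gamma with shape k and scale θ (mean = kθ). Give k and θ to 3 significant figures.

k ≈ 2.67, θ ≈ 22

For Gamma(k, scale θ): mean = kθ, variance = kθ², so CV = 1/√k.
CV = SD/mean = 36/58.8 = 0.6122, hence k = 1/CV² = 2.67.
Then θ = mean/k = 58.8/2.67 = 22.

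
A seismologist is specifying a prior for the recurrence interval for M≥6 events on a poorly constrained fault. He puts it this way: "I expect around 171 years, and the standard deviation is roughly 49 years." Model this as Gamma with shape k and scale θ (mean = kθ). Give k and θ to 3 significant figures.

k ≈ 12.2, θ ≈ 14

For Gamma(k, scale θ): mean = kθ, variance = kθ², so CV = 1/√k.
CV = SD/mean = 49/171 = 0.2865, hence k = 1/CV² = 12.2.
Then θ = mean/k = 171/12.2 = 14.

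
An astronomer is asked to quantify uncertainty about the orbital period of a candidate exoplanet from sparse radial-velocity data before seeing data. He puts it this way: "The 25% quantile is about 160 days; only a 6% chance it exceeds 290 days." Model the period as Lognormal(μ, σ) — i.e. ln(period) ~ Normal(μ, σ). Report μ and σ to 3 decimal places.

μ ≈ 5.255, σ ≈ 0.267

If T ~ Lognormal(μ,σ) then ln T ~ Normal(μ,σ), so the p-quantile of ln T is μ + z_p·σ.
ln(160) = 5.075 and ln(290) = 5.67; z_{0.25} = -0.6745, z_{0.94} = 1.555.
σ = (5.67 − 5.075)/(1.555 − (-0.6745)) = 0.267.
μ = 5.075 − (-0.6745)·0.267 = 5.255.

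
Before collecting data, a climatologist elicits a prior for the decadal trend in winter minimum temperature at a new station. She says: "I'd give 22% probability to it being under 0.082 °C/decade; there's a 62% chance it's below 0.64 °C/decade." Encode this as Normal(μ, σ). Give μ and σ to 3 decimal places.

μ = 0.482, σ = 0.518

The p-quantile of Normal(μ,σ) is μ + z_p·σ, with z_{0.22} = -0.7722 and z_{0.62} = 0.3055.
Eliminate σ: μ = (z₂·x₁ − z₁·x₂)/(z₂ − z₁) = (0.3055·0.082 − (-0.7722)·0.64)/1.078 = 0.482.
Then σ = (x₂ − x₁)/(z₂ − z₁) = (0.64 − 0.082)/1.078 = 0.518.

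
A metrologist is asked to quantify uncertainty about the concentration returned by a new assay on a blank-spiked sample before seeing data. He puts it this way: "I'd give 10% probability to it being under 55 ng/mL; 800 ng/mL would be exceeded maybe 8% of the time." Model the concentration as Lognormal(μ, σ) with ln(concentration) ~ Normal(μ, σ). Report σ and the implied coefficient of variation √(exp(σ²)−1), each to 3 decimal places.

σ ≈ 0.997, CV ≈ 1.304

If T ~ Lognormal(μ,σ) then ln T ~ Normal(μ,σ), so the p-quantile of ln T is μ + z_p·σ.
ln(55) = 4.007 and ln(800) = 6.685; z_{0.1} = -1.282, z_{0.92} = 1.405.
σ = (6.685 − 4.007)/(1.405 − (-1.282)) = 0.997.
μ = 4.007 − (-1.282)·0.997 = 5.284.
CV = √(exp(σ²)−1) = √(exp(0.9931)−1) = 1.304.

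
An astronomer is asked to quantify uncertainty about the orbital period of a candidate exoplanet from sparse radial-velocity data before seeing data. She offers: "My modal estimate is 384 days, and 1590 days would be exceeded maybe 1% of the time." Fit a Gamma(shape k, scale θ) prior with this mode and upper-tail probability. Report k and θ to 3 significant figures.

k ≈ 3.05, θ ≈ 187

Gamma(k,θ) with k>1 has mode (k−1)θ, so θ = 384/(k−1).
Need P(X < 1590) = 0.99 with θ tied to k this way. Start at k = 2, θ = 384: P(X<1590) ≈ 0.918.
Too low — raise k to concentrate. Iterating converges to k ≈ 3.05.
Then θ = 384/(3.05−1) ≈ 187.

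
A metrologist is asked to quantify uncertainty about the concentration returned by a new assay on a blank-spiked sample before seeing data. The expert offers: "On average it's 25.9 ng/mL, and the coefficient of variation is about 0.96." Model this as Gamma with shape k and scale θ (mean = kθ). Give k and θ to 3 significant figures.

For Gamma(k, scale θ): mean = kθ, variance = kθ², so CV = 1/√k.
CV = 0.96, hence k = 1/CV² = 1.09.
Then θ = mean/k = 25.9/1.09 = 23.9.

k ≈ 1.09, θ ≈ 23.9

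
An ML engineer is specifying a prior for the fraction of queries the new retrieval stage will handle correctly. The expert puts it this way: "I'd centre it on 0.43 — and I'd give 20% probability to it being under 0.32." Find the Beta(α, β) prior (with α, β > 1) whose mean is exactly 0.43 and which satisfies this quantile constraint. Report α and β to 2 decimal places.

With mean 0.43 fixed, write α = 0.43s, β = 0.57s where s = α+β.
Need P(θ < 0.32) = 0.2 under Beta(0.43s, 0.57s). Normal approximation: (q−m)/√(m(1−m)/s) ≈ z_{0.2} = -0.842, so s ≈ 0.43·0.57·(-0.842)²/(0.32−0.43)² = 14.3.
At s = 14.3: P(θ<0.32) ≈ 0.203. Adjusting to match 0.2 gives s ≈ 14.67.
So α = 0.43·14.67 ≈ 6.31, β = 0.57·14.67 ≈ 8.36.

α ≈ 6.31, β ≈ 8.36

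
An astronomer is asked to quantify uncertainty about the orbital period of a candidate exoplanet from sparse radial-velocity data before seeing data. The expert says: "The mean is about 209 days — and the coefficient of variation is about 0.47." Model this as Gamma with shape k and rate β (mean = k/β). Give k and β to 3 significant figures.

k ≈ 4.53, β ≈ 0.0217

For Gamma(k, rate β): mean = k/β, variance = k/β², so CV = 1/√k.
CV = 0.47, hence k = 1/CV² = 4.53.
Then β = k/mean = 4.53/209 = 0.0217.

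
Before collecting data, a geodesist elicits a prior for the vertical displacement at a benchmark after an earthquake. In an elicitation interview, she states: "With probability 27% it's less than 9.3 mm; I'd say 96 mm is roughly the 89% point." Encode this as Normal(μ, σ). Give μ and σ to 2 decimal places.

μ = 38.19, σ = 47.14

The p-quantile of Normal(μ,σ) is μ + z_p·σ, with z_{0.27} = -0.6128 and z_{0.89} = 1.227.
Eliminate σ: μ = (z₂·x₁ − z₁·x₂)/(z₂ − z₁) = (1.227·9.3 − (-0.6128)·96)/1.839 = 38.19.
Then σ = (x₂ − x₁)/(z₂ − z₁) = (96 − 9.3)/1.839 = 47.14.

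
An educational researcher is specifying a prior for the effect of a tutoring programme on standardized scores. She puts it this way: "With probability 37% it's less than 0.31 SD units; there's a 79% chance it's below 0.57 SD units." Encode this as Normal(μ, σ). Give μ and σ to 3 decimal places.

μ = 0.386, σ = 0.228

For Normal(μ,σ), the p-quantile is μ + z_p·σ. Here z_{0.37} = -0.3319, z_{0.79} = 0.8064.
So 0.31 = μ − 0.3319σ and 0.57 = μ + 0.8064σ.
Subtracting: σ = (0.57 − 0.31)/(0.8064 − (-0.3319)) = 0.228.
Then μ = 0.31 − (-0.3319)·0.228 = 0.386.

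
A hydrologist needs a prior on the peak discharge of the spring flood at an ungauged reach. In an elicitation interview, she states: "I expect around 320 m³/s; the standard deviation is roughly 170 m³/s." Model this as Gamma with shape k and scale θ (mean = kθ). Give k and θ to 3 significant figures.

k ≈ 3.54, θ ≈ 90.3

For Gamma(k, scale θ): mean = kθ, variance = kθ², so CV = 1/√k.
CV = SD/mean = 170/320 = 0.5312, hence k = 1/CV² = 3.54.
Then θ = mean/k = 320/3.54 = 90.3.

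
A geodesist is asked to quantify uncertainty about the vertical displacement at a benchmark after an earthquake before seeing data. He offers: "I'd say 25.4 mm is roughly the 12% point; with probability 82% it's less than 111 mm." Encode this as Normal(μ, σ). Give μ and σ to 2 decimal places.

The p-quantile of Normal(μ,σ) is μ + z_p·σ, with z_{0.12} = -1.175 and z_{0.82} = 0.9154.
Eliminate σ: μ = (z₂·x₁ − z₁·x₂)/(z₂ − z₁) = (0.9154·25.4 − (-1.175)·111)/2.09 = 73.52.
Then σ = (x₂ − x₁)/(z₂ − z₁) = (111 − 25.4)/2.09 = 40.95.

μ = 73.52, σ = 40.95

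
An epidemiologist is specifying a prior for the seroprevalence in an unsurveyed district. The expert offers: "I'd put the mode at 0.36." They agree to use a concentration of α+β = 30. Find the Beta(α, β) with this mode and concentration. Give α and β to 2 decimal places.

α = 11.08, β = 18.92

For α,β > 1 the Beta mode is (α−1)/(α+β−2). With α+β = 30, the mode is (α−1)/28.
Set (α−1)/28 = 0.36 → α = 1 + 0.36·28 = 11.08.
β = 30 − α = 18.92.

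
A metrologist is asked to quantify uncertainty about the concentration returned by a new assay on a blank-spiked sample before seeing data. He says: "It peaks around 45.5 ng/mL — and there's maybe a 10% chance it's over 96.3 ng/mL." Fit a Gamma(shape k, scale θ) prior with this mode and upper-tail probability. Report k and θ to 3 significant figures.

k ≈ 4.42, θ ≈ 13.3

Gamma(k,θ) with k>1 has mode (k−1)θ, so θ = 45.5/(k−1).
Need P(X < 96.3) = 0.9 with θ tied to k this way. Start at k = 2, θ = 45.5: P(X<96.3) ≈ 0.625.
Too low — raise k to concentrate. Iterating converges to k ≈ 4.42.
Then θ = 45.5/(4.42−1) ≈ 13.3.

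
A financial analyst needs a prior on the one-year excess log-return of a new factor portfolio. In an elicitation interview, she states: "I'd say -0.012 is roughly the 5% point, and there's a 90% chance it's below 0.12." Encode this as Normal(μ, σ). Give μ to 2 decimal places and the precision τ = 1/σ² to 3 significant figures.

μ = 0.06, τ = 491

The p-quantile of Normal(μ,σ) is μ + z_p·σ, with z_{0.05} = -1.645 and z_{0.9} = 1.282.
Eliminate σ: μ = (z₂·x₁ − z₁·x₂)/(z₂ − z₁) = (1.282·-0.012 − (-1.645)·0.12)/2.926 = 0.06.
Then σ = (x₂ − x₁)/(z₂ − z₁) = (0.12 − -0.012)/2.926 = 0.05.
Precision τ = 1/σ² = 1/0.04511² = 491.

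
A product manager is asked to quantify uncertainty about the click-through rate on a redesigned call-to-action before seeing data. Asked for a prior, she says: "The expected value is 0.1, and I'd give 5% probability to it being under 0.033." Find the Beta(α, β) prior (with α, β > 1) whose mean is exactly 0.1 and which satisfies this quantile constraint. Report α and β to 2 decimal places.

α ≈ 3.56, β ≈ 32.07

With mean 0.1 fixed, write α = 0.1s, β = 0.9s where s = α+β.
Need P(θ < 0.033) = 0.05 under Beta(0.1s, 0.9s). Normal approximation: (q−m)/√(m(1−m)/s) ≈ z_{0.05} = -1.64, so s ≈ 0.1·0.9·(-1.64)²/(0.033−0.1)² = 54.2.
At s = 54.2: P(θ<0.033) ≈ 0.018. Adjusting to match 0.05 gives s ≈ 35.63.
So α = 0.1·35.63 ≈ 3.56, β = 0.9·35.63 ≈ 32.07.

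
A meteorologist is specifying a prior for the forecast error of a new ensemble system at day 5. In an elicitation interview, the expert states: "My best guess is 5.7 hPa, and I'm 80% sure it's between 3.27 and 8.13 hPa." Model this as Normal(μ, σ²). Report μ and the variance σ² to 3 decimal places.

A symmetric 80% interval runs μ ± z·σ with z = 1.282.
Half-width = 2.43, so σ = 2.43/1.282 = 1.8961 and σ² = 3.595.
μ is the stated best guess, 5.700.

μ = 5.700, σ² = 3.595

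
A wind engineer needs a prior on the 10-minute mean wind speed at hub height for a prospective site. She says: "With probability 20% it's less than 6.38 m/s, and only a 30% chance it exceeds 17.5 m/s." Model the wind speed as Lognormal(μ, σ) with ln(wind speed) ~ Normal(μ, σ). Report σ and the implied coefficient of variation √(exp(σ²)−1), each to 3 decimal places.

If T ~ Lognormal(μ,σ) then ln T ~ Normal(μ,σ), so the p-quantile of ln T is μ + z_p·σ.
ln(6.38) = 1.853 and ln(17.5) = 2.862; z_{0.2} = -0.8416, z_{0.7} = 0.5244.
σ = (2.862 − 1.853)/(0.5244 − (-0.8416)) = 0.739.
μ = 1.853 − (-0.8416)·0.739 = 2.475.
CV = √(exp(σ²)−1) = √(exp(0.5456)−1) = 0.852.

σ ≈ 0.739, CV ≈ 0.852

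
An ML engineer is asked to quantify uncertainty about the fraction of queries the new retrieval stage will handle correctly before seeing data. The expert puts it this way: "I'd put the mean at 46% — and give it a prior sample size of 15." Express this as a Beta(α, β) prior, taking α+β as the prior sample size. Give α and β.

Under the effective-sample-size interpretation, Beta(α, β) has prior mean α/(α+β) and prior sample size α+β.
So α+β = 15 and α/(α+β) = 0.46, giving α = 0.46·15 = 6.9 and β = 15 − 6.9 = 8.1.

α = 6.9, β = 8.1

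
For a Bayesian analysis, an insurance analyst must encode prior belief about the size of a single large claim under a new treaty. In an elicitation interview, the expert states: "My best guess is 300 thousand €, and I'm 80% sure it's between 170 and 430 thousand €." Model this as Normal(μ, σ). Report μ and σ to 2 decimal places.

A symmetric 80% interval runs μ ± z·σ with z = 1.282.
Half-width = 130, so σ = 130/1.282 = 101.44.
μ is the stated best guess, 300.00.

μ = 300.00, σ = 101.44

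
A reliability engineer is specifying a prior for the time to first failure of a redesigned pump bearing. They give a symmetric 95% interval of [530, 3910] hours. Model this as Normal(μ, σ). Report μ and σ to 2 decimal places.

A symmetric 95% interval runs μ ± z·σ with z = 1.96.
Half-width = 1690, so σ = 1690/1.96 = 862.26.
μ is the interval midpoint, 2220.00.

μ = 2220.00, σ = 862.26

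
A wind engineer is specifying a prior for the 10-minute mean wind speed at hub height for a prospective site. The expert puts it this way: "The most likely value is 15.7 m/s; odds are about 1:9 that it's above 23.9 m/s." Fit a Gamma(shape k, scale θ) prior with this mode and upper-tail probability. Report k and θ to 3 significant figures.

k ≈ 11.6, θ ≈ 1.49

Gamma(k,θ) with k>1 has mode (k−1)θ, so θ = 15.7/(k−1).
Need P(X < 23.9) = 0.9 with θ tied to k this way. Start at k = 2, θ = 15.7: P(X<23.9) ≈ 0.450.
Too low — raise k to concentrate. Iterating converges to k ≈ 11.6.
Then θ = 15.7/(11.6−1) ≈ 1.49.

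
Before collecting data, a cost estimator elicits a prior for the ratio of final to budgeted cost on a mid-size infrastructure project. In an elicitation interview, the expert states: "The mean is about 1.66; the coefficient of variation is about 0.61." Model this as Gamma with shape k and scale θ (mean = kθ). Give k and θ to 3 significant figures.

k ≈ 2.69, θ ≈ 0.618

For Gamma(k, scale θ): mean = kθ, variance = kθ², so CV = 1/√k.
CV = 0.61, hence k = 1/CV² = 2.69.
Then θ = mean/k = 1.66/2.69 = 0.618.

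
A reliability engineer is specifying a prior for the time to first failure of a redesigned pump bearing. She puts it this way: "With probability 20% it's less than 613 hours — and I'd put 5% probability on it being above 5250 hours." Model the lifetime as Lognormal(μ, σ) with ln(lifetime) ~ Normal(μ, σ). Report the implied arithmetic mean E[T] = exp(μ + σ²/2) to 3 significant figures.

If T ~ Lognormal(μ,σ) then ln T ~ Normal(μ,σ), so the p-quantile of ln T is μ + z_p·σ.
ln(613) = 6.418 and ln(5250) = 8.566; z_{0.2} = -0.8416, z_{0.95} = 1.645.
σ = (8.566 − 6.418)/(1.645 − (-0.8416)) = 0.864.
μ = 6.418 − (-0.8416)·0.864 = 7.145.
E[T] = exp(μ + σ²/2) = exp(7.145 + 0.3730) = 1840 hours.

E[T] ≈ 1840 hours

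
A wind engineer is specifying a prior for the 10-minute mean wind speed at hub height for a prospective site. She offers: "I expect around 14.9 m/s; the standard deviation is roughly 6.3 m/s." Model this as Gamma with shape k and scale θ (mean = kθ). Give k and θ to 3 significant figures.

For Gamma(k, scale θ): mean = kθ, variance = kθ², so CV = 1/√k.
CV = SD/mean = 6.3/14.9 = 0.4228, hence k = 1/CV² = 5.59.
Then θ = mean/k = 14.9/5.59 = 2.66.

k ≈ 5.59, θ ≈ 2.66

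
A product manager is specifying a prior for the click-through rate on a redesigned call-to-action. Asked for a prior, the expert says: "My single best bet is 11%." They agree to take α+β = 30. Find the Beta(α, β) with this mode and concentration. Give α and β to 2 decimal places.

For α,β > 1 the Beta mode is (α−1)/(α+β−2). With α+β = 30, the mode is (α−1)/28.
Set (α−1)/28 = 0.11 → α = 1 + 0.11·28 = 4.08.
β = 30 − α = 25.92.

α = 4.08, β = 25.92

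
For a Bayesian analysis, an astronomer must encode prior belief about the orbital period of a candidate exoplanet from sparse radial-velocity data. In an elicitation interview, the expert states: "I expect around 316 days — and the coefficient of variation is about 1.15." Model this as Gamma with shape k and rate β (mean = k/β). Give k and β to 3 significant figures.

For Gamma(k, rate β): mean = k/β, variance = k/β², so CV = 1/√k.
CV = 1.15, hence k = 1/CV² = 0.756.
Then β = k/mean = 0.756/316 = 0.00239.

k ≈ 0.756, β ≈ 0.00239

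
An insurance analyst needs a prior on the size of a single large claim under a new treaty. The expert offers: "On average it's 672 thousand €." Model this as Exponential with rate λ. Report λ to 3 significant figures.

Exponential mean = 1/λ, so λ = 1/672.0 = 0.00149.

λ ≈ 0.00149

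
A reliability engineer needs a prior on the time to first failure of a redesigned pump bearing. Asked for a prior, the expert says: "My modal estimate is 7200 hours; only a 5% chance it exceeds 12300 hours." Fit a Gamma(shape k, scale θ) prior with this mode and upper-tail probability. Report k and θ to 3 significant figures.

k ≈ 10.7, θ ≈ 740

Gamma(k,θ) with k>1 has mode (k−1)θ, so θ = 7200/(k−1).
Need P(X < 12300) = 0.95 with θ tied to k this way. Start at k = 2, θ = 7200: P(X<12300) ≈ 0.509.
Too low — raise k to concentrate. Iterating converges to k ≈ 10.7.
Then θ = 7200/(10.7−1) ≈ 740.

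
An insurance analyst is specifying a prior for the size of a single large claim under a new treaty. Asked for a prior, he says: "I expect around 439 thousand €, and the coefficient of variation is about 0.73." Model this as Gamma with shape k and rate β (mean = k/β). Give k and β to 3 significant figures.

For Gamma(k, rate β): mean = k/β, variance = k/β², so CV = 1/√k.
CV = 0.73, hence k = 1/CV² = 1.88.
Then β = k/mean = 1.88/439 = 0.00427.

k ≈ 1.88, β ≈ 0.00427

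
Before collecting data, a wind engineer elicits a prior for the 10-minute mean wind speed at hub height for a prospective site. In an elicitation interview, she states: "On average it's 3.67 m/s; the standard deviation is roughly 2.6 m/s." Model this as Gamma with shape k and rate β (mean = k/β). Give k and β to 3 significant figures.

For Gamma(k, rate β): mean = k/β, variance = k/β², so CV = 1/√k.
CV = SD/mean = 2.6/3.67 = 0.7084, hence k = 1/CV² = 1.99.
Then β = k/mean = 1.99/3.67 = 0.543.

k ≈ 1.99, β ≈ 0.543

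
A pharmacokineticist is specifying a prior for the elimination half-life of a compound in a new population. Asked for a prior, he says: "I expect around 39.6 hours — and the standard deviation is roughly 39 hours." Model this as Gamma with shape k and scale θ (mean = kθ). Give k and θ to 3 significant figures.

k ≈ 1.03, θ ≈ 38.4

For Gamma(k, scale θ): mean = kθ, variance = kθ², so CV = 1/√k.
CV = SD/mean = 39/39.6 = 0.9848, hence k = 1/CV² = 1.03.
Then θ = mean/k = 39.6/1.03 = 38.4.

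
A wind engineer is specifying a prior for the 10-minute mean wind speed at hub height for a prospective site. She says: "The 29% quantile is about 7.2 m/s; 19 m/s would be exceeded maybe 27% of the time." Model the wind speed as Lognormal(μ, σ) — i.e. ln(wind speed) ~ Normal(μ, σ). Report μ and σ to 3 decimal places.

If T ~ Lognormal(μ,σ) then ln T ~ Normal(μ,σ), so the p-quantile of ln T is μ + z_p·σ.
ln(7.2) = 1.974 and ln(19) = 2.944; z_{0.29} = -0.5534, z_{0.73} = 0.6128.
σ = (2.944 − 1.974)/(0.6128 − (-0.5534)) = 0.832.
μ = 1.974 − (-0.5534)·0.832 = 2.435.

μ ≈ 2.435, σ ≈ 0.832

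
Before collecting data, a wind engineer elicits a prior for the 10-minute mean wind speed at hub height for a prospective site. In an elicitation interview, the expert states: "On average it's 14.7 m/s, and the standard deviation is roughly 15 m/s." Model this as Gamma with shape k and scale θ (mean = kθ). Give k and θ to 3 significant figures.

For Gamma(k, scale θ): mean = kθ, variance = kθ², so CV = 1/√k.
CV = SD/mean = 15/14.7 = 1.02, hence k = 1/CV² = 0.96.
Then θ = mean/k = 14.7/0.96 = 15.3.

k ≈ 0.96, θ ≈ 15.3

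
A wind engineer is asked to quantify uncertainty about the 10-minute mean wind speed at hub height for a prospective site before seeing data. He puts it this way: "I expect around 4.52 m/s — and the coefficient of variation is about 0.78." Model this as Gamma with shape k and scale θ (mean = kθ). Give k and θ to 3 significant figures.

k ≈ 1.64, θ ≈ 2.75

For Gamma(k, scale θ): mean = kθ, variance = kθ², so CV = 1/√k.
CV = 0.78, hence k = 1/CV² = 1.64.
Then θ = mean/k = 4.52/1.64 = 2.75.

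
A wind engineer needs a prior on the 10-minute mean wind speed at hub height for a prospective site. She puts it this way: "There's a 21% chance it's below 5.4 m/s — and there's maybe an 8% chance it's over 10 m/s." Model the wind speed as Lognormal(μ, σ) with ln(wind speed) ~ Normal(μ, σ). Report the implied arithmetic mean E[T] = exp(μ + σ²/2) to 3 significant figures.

E[T] ≈ 7.03 m/s

If T ~ Lognormal(μ,σ) then ln T ~ Normal(μ,σ), so the p-quantile of ln T is μ + z_p·σ.
ln(5.4) = 1.686 and ln(10) = 2.303; z_{0.21} = -0.8064, z_{0.92} = 1.405.
σ = (2.303 − 1.686)/(1.405 − (-0.8064)) = 0.279.
μ = 1.686 − (-0.8064)·0.279 = 1.911.
E[T] = exp(μ + σ²/2) = exp(1.911 + 0.0388) = 7.03 m/s.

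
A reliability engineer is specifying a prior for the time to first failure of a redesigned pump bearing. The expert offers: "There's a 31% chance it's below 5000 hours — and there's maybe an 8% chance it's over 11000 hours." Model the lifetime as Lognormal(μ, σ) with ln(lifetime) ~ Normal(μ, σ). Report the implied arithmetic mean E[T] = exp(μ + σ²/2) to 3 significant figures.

E[T] ≈ 6690 hours

If T ~ Lognormal(μ,σ) then ln T ~ Normal(μ,σ), so the p-quantile of ln T is μ + z_p·σ.
ln(5000) = 8.517 and ln(11000) = 9.306; z_{0.31} = -0.4959, z_{0.92} = 1.405.
σ = (9.306 − 8.517)/(1.405 − (-0.4959)) = 0.415.
μ = 8.517 − (-0.4959)·0.415 = 8.723.
E[T] = exp(μ + σ²/2) = exp(8.723 + 0.0860) = 6690 hours.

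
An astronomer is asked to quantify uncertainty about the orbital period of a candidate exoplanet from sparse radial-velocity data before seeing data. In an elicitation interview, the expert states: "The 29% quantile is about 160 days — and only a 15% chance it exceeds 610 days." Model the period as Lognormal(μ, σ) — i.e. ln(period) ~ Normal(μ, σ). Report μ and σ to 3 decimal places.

If T ~ Lognormal(μ,σ) then ln T ~ Normal(μ,σ), so the p-quantile of ln T is μ + z_p·σ.
ln(160) = 5.075 and ln(610) = 6.413; z_{0.29} = -0.5534, z_{0.85} = 1.036.
σ = (6.413 − 5.075)/(1.036 − (-0.5534)) = 0.842.
μ = 5.075 − (-0.5534)·0.842 = 5.541.

μ ≈ 5.541, σ ≈ 0.842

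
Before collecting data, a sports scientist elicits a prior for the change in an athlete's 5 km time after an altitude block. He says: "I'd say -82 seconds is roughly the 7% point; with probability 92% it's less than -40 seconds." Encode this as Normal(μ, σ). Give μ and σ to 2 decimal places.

μ = -60.48, σ = 14.58

The p-quantile of Normal(μ,σ) is μ + z_p·σ, with z_{0.07} = -1.476 and z_{0.92} = 1.405.
Eliminate σ: μ = (z₂·x₁ − z₁·x₂)/(z₂ − z₁) = (1.405·-82 − (-1.476)·-40)/2.881 = -60.48.
Then σ = (x₂ − x₁)/(z₂ − z₁) = (-40 − -82)/2.881 = 14.58.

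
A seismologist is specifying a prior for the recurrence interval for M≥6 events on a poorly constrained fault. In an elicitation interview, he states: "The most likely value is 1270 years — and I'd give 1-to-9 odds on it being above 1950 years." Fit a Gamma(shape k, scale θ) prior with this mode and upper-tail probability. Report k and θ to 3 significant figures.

Gamma(k,θ) with k>1 has mode (k−1)θ, so θ = 1270/(k−1).
Need P(X < 1950) = 0.9 with θ tied to k this way. Start at k = 2, θ = 1270: P(X<1950) ≈ 0.454.
Too low — raise k to concentrate. Iterating converges to k ≈ 11.2.
Then θ = 1270/(11.2−1) ≈ 125.

k ≈ 11.2, θ ≈ 125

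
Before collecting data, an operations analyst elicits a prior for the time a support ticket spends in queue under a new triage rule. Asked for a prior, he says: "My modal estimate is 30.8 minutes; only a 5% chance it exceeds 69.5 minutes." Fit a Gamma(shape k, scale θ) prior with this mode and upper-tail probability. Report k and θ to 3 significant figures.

k ≈ 5.14, θ ≈ 7.43

Gamma(k,θ) with k>1 has mode (k−1)θ, so θ = 30.8/(k−1).
Need P(X < 69.5) = 0.95 with θ tied to k this way. Start at k = 2, θ = 30.8: P(X<69.5) ≈ 0.659.
Too low — raise k to concentrate. Iterating converges to k ≈ 5.14.
Then θ = 30.8/(5.14−1) ≈ 7.43.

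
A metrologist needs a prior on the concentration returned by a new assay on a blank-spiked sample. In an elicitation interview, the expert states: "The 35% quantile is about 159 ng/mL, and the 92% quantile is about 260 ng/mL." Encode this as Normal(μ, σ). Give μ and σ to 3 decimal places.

μ = 180.737, σ = 56.412

The p-quantile of Normal(μ,σ) is μ + z_p·σ, with z_{0.35} = -0.3853 and z_{0.92} = 1.405.
Eliminate σ: μ = (z₂·x₁ − z₁·x₂)/(z₂ − z₁) = (1.405·159 − (-0.3853)·260)/1.79 = 180.737.
Then σ = (x₂ − x₁)/(z₂ − z₁) = (260 − 159)/1.79 = 56.412.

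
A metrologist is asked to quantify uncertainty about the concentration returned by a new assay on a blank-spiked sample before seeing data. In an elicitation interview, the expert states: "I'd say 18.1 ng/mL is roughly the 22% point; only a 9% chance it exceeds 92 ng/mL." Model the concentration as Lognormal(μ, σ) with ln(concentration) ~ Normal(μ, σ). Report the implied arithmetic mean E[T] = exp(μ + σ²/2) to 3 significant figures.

E[T] ≈ 44.1 ng/mL

If T ~ Lognormal(μ,σ) then ln T ~ Normal(μ,σ), so the p-quantile of ln T is μ + z_p·σ.
ln(18.1) = 2.896 and ln(92) = 4.522; z_{0.22} = -0.7722, z_{0.91} = 1.341.
σ = (4.522 − 2.896)/(1.341 − (-0.7722)) = 0.769.
μ = 2.896 − (-0.7722)·0.769 = 3.490.
E[T] = exp(μ + σ²/2) = exp(3.490 + 0.2961) = 44.1 ng/mL.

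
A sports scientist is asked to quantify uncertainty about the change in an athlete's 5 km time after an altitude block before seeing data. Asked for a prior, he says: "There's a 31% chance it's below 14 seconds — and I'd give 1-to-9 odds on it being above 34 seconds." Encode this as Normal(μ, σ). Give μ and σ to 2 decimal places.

μ = 19.58, σ = 11.25

The p-quantile of Normal(μ,σ) is μ + z_p·σ, with z_{0.31} = -0.4959 and z_{0.9} = 1.282.
Eliminate σ: μ = (z₂·x₁ − z₁·x₂)/(z₂ − z₁) = (1.282·14 − (-0.4959)·34)/1.777 = 19.58.
Then σ = (x₂ − x₁)/(z₂ − z₁) = (34 − 14)/1.777 = 11.25.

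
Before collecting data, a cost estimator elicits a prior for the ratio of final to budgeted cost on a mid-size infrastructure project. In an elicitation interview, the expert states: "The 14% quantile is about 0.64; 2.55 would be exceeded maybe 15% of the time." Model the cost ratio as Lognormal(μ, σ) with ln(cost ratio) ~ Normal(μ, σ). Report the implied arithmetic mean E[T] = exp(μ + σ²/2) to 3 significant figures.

E[T] ≈ 1.6

If T ~ Lognormal(μ,σ) then ln T ~ Normal(μ,σ), so the p-quantile of ln T is μ + z_p·σ.
ln(0.64) = -0.4463 and ln(2.55) = 0.9361; z_{0.14} = -1.08, z_{0.85} = 1.036.
σ = (0.9361 − -0.4463)/(1.036 − (-1.08)) = 0.653.
μ = -0.4463 − (-1.08)·0.653 = 0.259.
E[T] = exp(μ + σ²/2) = exp(0.259 + 0.2132) = 1.6.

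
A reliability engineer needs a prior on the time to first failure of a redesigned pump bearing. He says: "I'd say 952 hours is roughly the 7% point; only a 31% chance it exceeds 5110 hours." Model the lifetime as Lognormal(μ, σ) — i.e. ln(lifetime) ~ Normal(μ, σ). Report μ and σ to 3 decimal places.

If T ~ Lognormal(μ,σ) then ln T ~ Normal(μ,σ), so the p-quantile of ln T is μ + z_p·σ.
ln(952) = 6.859 and ln(5110) = 8.539; z_{0.07} = -1.476, z_{0.69} = 0.4959.
σ = (8.539 − 6.859)/(0.4959 − (-1.476)) = 0.852.
μ = 6.859 − (-1.476)·0.852 = 8.116.

μ ≈ 8.116, σ ≈ 0.852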